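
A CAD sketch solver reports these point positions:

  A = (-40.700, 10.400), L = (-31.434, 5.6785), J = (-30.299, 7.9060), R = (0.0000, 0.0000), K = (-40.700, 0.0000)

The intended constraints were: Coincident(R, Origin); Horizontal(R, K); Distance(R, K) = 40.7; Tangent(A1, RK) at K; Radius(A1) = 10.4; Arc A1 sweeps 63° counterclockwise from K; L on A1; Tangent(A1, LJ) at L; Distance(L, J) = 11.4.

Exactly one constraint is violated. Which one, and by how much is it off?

Distance(L, J) = 11.4 — off by 8.90.

R = (0.00, 0.00) ✓; R.y = 0.00, K.y = 0.00 ✓; |RK| = 40.70 ✓; ∠(AK, KR) = 90.00° ✓; |AK| = 10.40 ✓; bearing(A→L) − bearing(A→K) = 63.00° ✓; |AL| = 10.40 ✓; ∠(AL, LJ) = 90.00° ✓; |LJ| = 2.500 ✗.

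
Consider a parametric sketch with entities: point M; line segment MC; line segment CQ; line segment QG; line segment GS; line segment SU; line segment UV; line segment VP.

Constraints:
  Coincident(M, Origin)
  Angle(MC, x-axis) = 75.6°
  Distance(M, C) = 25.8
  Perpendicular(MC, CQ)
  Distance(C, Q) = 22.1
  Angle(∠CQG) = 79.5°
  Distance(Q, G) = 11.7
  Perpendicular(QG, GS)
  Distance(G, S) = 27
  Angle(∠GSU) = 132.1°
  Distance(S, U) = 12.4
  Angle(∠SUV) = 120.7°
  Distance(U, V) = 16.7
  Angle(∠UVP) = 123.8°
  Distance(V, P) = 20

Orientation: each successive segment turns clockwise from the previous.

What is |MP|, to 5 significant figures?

48.910

M is at the origin; MC runs at 75.6° with length 25.8, so C = (6.4162, 24.989). MC is perpendicular to CQ, so CQ runs at -14.400°; with |CQ| = 22.1, Q = (27.822, 19.493). ∠CQG = 79.5° gives QG at -114.90° from the x-axis; with |QG| = 11.7, G = (22.896, 8.8810). The perpendicularity gives GS at right angles to QG, so GS runs at 155.10°; with |GS| = 27.0, S = (-1.5944, 20.249). ∠GSU = 132.1° gives SU at 107.20° from the x-axis; with |SU| = 12.4, U = (-5.2612, 32.094). ∠SUV = 120.7° gives UV at 47.900° from the x-axis; with |UV| = 16.7, V = (5.9349, 44.485). ∠UVP = 123.8° gives VP at -8.3000° from the x-axis; with |VP| = 20.0, P = (25.725, 41.598). Then |MP| = |P − M| = 48.910.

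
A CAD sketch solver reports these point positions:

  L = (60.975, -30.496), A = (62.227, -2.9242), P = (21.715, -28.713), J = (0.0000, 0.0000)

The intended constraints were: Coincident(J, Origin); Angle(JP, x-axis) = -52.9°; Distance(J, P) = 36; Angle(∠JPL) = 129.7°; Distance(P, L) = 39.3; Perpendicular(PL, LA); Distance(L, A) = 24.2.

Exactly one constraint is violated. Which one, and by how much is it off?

Distance(L, A) = 24.2 — off by 3.40.

J = (0.00, 0.00) ✓; JP at -52.90° ✓; |JP| = 36.00 ✓; ∠JPL = 129.7° ✓; |PL| = 39.30 ✓; ∠(PL, LA) = 90.00° ✓; |LA| = 27.60 ✗.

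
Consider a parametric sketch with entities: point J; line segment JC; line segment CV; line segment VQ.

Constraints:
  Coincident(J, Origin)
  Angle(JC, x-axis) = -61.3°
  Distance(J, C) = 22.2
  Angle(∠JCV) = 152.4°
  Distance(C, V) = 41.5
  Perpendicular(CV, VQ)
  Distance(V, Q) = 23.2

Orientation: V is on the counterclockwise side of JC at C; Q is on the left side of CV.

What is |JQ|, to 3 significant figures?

62.5

J is at the origin; JC runs at -61.3° with length 22.2, so C = 22.2·(cos -61.3°, sin -61.3°) = (10.7, -19.5). ∠JCV = 152.4°, so CV runs at -61.3° + (180° − 152.4°) = -33.7° from the x-axis; with |CV| = 41.5, V = C + 41.5·(cos -33.7°, sin -33.7°) = (45.2, -42.5). CV ⟂ VQ; with |VQ| = 23.2 on the left of CV, Q = V + 23.2·(0.555, 0.832) = (58.1, -23.2). Then |JQ| = |Q − J| = 62.5.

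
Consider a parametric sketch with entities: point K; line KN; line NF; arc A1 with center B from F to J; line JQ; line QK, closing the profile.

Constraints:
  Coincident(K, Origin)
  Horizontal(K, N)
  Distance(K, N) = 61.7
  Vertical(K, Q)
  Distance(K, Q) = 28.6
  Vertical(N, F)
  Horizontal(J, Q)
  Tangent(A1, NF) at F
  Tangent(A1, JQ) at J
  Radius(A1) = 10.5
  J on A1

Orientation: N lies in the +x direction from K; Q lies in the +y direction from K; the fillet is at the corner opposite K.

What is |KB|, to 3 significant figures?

54.3

K is at the origin; KN is horizontal with |KN| = 61.7 and N on the +x side, so N = (61.7, 0.00). KQ is vertical with |KQ| = 28.6 and Q on the +y side, so Q = (0.00, 28.6). The virtual corner opposite K is at (61.7, 28.6). Since A1 is tangent to NF there, BF ⟂ NF and tangency of A1 to JQ means the radius BJ is perpendicular to JQ, with radius 10.5, so the center B sits 10.5 in from both sides at B = (51.2, 18.1). Then |KB| = |B − K| = 54.3.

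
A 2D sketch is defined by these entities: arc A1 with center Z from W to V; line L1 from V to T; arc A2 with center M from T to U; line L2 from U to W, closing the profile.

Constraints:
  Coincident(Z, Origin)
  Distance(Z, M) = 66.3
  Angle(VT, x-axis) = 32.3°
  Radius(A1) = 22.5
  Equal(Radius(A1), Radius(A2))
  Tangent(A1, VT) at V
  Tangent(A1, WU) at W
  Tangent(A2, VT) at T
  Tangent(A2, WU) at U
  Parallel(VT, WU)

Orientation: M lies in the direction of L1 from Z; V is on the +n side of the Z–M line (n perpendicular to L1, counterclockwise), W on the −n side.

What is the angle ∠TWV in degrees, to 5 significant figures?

55.834°

Tangency of A1 to both parallel lines with radius 22.5 puts V and W at Z ± 22.5·n: V = (-12.023, 19.018), W = (12.023, -19.018). Equal radii place T and U the same way about M: T = M + 22.5·n = (44.018, 54.446), U = M − 22.5·n = (68.064, 16.409). Then cos ∠TWV = WT·WV / (|WT||WV|), giving 55.834°.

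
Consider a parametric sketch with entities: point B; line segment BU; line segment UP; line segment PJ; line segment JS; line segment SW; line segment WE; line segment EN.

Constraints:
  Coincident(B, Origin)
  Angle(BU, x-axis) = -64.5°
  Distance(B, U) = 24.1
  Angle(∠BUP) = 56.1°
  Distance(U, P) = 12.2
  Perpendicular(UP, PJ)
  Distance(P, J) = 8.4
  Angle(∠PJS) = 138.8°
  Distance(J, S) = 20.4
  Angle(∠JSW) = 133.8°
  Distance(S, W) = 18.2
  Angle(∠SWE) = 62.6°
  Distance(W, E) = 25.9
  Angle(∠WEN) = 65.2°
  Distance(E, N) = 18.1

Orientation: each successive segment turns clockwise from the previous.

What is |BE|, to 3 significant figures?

29.0

B is at the origin; BU runs at -64.5° with length 24.1, so U = (10.4, -21.8). ∠BUP = 56.1° gives UP at 172° from the x-axis; with |UP| = 12.2, P = (-1.69, -20.0). UP is perpendicular to PJ, so PJ runs at 81.6°; with |PJ| = 8.4, J = (-0.467, -11.7). ∠PJS = 138.8° gives JS at 40.4° from the x-axis; with |JS| = 20.4, S = (15.1, 1.56). ∠JSW = 133.8° gives SW at -5.80° from the x-axis; with |SW| = 18.2, W = (33.2, -0.278). ∠SWE = 62.6° gives WE at -123° from the x-axis; with |WE| = 25.9, E = (19.0, -21.9). Then |BE| = |E − B| = 29.0.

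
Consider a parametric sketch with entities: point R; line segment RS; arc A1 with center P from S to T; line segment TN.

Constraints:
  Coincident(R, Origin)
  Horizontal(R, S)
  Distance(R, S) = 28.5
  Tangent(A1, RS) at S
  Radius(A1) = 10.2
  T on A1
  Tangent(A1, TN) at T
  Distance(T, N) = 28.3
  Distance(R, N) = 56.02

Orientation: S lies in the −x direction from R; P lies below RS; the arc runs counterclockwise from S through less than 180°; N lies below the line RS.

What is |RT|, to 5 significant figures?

39.661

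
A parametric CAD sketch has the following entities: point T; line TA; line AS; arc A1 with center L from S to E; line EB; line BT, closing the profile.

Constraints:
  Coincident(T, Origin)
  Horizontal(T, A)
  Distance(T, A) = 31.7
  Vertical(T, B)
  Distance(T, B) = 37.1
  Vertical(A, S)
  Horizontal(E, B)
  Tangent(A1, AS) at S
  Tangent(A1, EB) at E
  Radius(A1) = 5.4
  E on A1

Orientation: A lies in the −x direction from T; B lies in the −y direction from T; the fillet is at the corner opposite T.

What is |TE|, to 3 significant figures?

45.5

The virtual corner opposite T is at (-31.7, -37.1). The tangent condition forces LS to be normal to AS and A1 meets EB tangentially, so LE is at right angles to EB, with radius 5.4, so the center L sits 5.4 in from both sides at L = (-26.3, -31.7). That places the tangent points at S = (-31.7, -31.7) on AS and E = (-26.3, -37.1) on EB. Then |TE| = |E − T| = 45.5.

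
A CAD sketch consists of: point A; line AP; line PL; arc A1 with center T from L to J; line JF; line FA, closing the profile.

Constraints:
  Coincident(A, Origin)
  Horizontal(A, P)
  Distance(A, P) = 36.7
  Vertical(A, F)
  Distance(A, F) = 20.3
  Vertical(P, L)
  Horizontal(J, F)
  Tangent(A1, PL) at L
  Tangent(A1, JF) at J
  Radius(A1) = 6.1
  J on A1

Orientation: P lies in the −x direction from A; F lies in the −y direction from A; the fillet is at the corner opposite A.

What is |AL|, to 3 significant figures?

39.4

A is at the origin; AP is horizontal with |AP| = 36.7 and P on the −x side, so P = (-36.7, 0.00). AF is vertical with |AF| = 20.3 and F on the −y side, so F = (0.00, -20.3). The virtual corner opposite A is at (-36.7, -20.3). A1 meets PL tangentially, so TL is at right angles to PL and the tangent condition forces TJ to be normal to JF, with radius 6.1, so the center T sits 6.1 in from both sides at T = (-30.6, -14.2). That places the tangent points at L = (-36.7, -14.2) on PL and J = (-30.6, -20.3) on JF. Then |AL| = |L − A| = 39.4.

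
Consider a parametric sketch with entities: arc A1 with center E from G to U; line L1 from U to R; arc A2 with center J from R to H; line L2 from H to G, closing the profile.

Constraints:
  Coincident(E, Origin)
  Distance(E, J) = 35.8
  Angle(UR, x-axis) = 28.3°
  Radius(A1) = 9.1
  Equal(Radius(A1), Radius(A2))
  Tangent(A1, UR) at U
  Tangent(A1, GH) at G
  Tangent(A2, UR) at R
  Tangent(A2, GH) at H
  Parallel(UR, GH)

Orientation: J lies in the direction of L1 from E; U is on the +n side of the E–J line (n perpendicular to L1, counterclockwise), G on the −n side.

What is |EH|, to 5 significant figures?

36.938

The slot axis is L1's direction at 28.3°, so u = (cos 28.3°, sin 28.3°) = (0.88048, 0.47409) and n = (−sin 28.3°, cos 28.3°) = (-0.47409, 0.88048). E is at the origin and J lies 35.8 along u from E, so J = 35.8·u = (31.521, 16.972). Tangency of A1 to both parallel lines with radius 9.1 puts U and G at E ± 9.1·n: U = (-4.3142, 8.0123), G = (4.3142, -8.0123). Equal radii place R and H the same way about J: R = J + 9.1·n = (27.207, 24.985), H = J − 9.1·n = (35.835, 8.9600). Then |EH| = |H − E| = 36.938.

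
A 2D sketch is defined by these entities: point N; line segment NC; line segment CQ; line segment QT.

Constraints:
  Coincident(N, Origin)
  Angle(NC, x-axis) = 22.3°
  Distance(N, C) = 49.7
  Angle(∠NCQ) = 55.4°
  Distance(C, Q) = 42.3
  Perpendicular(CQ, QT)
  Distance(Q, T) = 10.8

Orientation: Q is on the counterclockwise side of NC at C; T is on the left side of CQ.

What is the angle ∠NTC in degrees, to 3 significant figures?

79.3°

∠NCQ = 55.4°, so CQ runs at 22.3° + (180° − 55.4°) = 147° from the x-axis; with |CQ| = 42.3, Q = C + 42.3·(cos 147°, sin 147°) = (10.5, 42.0). The perpendicularity gives QT at right angles to CQ; with |QT| = 10.8 on the left of CQ, T = Q + 10.8·(-0.546, -0.838) = (4.65, 32.9). Then cos ∠NTC = TN·TC / (|TN||TC|), giving 79.3°.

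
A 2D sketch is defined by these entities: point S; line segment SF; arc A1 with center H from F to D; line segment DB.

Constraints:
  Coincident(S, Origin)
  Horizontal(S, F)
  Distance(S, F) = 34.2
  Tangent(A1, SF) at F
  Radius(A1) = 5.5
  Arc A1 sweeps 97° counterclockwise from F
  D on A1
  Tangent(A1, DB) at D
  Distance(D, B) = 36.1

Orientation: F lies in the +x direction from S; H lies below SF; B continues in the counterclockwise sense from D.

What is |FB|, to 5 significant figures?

42.015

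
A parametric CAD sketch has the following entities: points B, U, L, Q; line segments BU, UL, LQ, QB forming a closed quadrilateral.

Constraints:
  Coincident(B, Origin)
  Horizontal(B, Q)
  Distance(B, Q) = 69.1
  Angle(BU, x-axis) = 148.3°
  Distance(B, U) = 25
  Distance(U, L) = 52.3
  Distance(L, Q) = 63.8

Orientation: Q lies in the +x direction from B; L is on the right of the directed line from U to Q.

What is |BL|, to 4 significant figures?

29.90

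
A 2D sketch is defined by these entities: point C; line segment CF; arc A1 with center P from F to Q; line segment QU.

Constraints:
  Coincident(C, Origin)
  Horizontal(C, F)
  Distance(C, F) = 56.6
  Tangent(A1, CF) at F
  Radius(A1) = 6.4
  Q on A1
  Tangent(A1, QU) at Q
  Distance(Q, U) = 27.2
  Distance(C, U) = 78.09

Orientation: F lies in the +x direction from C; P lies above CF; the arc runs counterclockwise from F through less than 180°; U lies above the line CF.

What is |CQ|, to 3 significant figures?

62.7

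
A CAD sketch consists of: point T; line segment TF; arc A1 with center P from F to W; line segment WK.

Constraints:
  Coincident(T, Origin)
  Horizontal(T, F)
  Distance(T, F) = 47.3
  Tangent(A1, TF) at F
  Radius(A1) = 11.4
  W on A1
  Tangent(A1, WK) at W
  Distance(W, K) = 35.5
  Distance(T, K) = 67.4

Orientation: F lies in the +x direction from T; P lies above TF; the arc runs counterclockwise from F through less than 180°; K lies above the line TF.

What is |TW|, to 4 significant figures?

60.01

Checks: |PW| = 11.40 ✓; ∠(PW, WK) = 90.00° ✓; |WK| = 35.50 ✓; |TK| = 67.40 ✓.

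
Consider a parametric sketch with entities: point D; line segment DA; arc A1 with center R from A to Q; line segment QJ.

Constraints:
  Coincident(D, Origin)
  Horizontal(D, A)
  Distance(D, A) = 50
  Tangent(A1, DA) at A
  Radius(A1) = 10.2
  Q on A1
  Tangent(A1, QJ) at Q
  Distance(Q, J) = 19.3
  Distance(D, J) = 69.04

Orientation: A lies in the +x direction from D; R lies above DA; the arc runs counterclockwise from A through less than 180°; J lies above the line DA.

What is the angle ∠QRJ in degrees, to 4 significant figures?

62.14°

Checks: |RQ| = 10.20 ✓; ∠(RQ, QJ) = 90.00° ✓; |QJ| = 19.30 ✓; |DJ| = 69.04 ✓.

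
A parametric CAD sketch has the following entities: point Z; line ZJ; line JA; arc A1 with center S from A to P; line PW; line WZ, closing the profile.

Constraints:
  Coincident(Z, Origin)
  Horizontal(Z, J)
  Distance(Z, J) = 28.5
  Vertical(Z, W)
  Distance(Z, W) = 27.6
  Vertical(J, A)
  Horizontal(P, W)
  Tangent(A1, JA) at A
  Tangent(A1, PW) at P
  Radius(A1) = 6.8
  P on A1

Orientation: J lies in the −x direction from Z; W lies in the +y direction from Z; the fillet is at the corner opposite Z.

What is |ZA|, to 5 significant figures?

35.283

Z is at the origin; ZJ is horizontal with |ZJ| = 28.5 and J on the −x side, so J = (-28.500, 0.0000). Z and W share the same x with |ZW| = 27.6 and W on the +y side, so W = (0.0000, 27.600). The virtual corner opposite Z is at (-28.500, 27.600). A1 meets JA tangentially, so SA is at right angles to JA and the tangent condition forces SP to be normal to PW, with radius 6.8, so the center S sits 6.8 in from both sides at S = (-21.700, 20.800). That places the tangent points at A = (-28.500, 20.800) on JA and P = (-21.700, 27.600) on PW. Then |ZA| = |A − Z| = 35.283.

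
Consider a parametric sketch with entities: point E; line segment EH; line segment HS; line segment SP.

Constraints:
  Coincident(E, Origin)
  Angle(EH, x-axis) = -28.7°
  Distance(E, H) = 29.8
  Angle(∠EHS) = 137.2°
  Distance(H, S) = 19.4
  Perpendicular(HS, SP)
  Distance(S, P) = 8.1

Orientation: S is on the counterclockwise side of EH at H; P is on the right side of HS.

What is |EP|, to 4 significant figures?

50.06

E is at the origin; EH runs at -28.7° with length 29.8, so H = 29.8·(cos -28.7°, sin -28.7°) = (26.14, -14.31). ∠EHS = 137.2°, so HS runs at -28.7° + (180° − 137.2°) = 14.10° from the x-axis; with |HS| = 19.4, S = H + 19.4·(cos 14.10°, sin 14.10°) = (44.95, -9.585). The perpendicularity gives SP at right angles to HS; with |SP| = 8.1 on the right of HS, P = S + 8.1·(0.2436, -0.9699) = (46.93, -17.44). Then |EP| = |P − E| = 50.06.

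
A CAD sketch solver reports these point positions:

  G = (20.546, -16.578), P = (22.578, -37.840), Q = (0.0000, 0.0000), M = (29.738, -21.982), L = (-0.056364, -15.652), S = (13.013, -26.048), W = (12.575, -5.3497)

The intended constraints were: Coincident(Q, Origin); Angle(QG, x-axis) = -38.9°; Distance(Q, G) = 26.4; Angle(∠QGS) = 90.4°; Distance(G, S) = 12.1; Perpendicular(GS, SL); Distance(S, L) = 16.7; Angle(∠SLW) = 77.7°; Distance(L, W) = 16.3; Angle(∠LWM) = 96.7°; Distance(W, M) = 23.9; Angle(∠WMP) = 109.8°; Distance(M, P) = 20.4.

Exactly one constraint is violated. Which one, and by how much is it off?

Distance(M, P) = 20.4 — off by 3.00.

Q = (0.00, 0.00) ✓; QG at -38.90° ✓; |QG| = 26.40 ✓; ∠QGS = 90.40° ✓; |GS| = 12.10 ✓; ∠(GS, SL) = 90.00° ✓; |SL| = 16.70 ✓; ∠SLW = 77.70° ✓; |LW| = 16.30 ✓; ∠LWM = 96.70° ✓; |WM| = 23.90 ✓; ∠WMP = 109.8° ✓; |MP| = 17.40 ✗.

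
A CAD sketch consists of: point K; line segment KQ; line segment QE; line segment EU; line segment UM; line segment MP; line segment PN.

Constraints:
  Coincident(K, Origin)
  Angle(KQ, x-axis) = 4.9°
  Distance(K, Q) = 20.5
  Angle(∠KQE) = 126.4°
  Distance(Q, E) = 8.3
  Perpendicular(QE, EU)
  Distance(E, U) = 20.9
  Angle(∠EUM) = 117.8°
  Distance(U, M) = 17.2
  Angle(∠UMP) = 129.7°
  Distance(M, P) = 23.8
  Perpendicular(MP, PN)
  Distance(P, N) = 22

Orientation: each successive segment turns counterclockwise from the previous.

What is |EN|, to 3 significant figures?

28.8

K is at the origin; KQ runs at 4.9° with length 20.5, so Q = (20.4, 1.75). ∠KQE = 126.4° gives QE at 58.5° from the x-axis; with |QE| = 8.3, E = (24.8, 8.83). QE ⟂ EU, so EU runs at 148°; with |EU| = 20.9, U = (6.94, 19.7). ∠EUM = 117.8° gives UM at -149° from the x-axis; with |UM| = 17.2, M = (-7.85, 11.0). ∠UMP = 129.7° gives MP at -99.0° from the x-axis; with |MP| = 23.8, P = (-11.6, -12.5). MP ⟂ PN, so PN runs at -9.00°; with |PN| = 22.0, N = (10.2, -16.0). Then |EN| = |N − E| = 28.8.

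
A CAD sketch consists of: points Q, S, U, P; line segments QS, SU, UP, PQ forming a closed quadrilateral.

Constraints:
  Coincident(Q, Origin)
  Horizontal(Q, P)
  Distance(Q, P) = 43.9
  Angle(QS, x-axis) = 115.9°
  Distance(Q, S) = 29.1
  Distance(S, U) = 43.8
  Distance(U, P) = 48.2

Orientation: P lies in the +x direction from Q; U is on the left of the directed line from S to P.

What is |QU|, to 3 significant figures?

52.4

Q is at the origin; Q and P share the same y with |QP| = 43.9 and P in +x, so P = (43.9, 0). QS runs at 115.9° with |QS| = 29.1, so S = (-12.7, 26.2). U is determined by |SU| = 43.8 and |UP| = 48.2 together: it lies at the intersection of circle(S, 43.8) and circle(P, 48.2). With |SP| = 62.4, the foot of the radical line on SP is 27.9 from S and the perpendicular offset is √(43.8² − 27.9²) = 33.7. Taking the left-of-SP solution: U = (26.8, 45.1).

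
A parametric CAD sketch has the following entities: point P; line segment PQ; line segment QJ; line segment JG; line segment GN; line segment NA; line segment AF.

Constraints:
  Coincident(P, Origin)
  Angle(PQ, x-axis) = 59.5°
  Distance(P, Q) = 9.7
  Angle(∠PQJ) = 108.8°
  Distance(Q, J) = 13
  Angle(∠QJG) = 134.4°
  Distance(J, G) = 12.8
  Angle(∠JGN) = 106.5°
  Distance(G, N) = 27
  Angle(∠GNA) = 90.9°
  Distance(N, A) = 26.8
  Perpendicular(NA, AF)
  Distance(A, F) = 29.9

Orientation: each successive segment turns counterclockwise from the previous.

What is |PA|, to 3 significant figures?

16.0

∠JGN = 106.5° gives GN at -110° from the x-axis; with |GN| = 27.0, N = (-25.7, -6.30). ∠GNA = 90.9° gives NA at -21.1° from the x-axis; with |NA| = 26.8, A = (-0.647, -15.9). Then |PA| = |A − P| = 16.0.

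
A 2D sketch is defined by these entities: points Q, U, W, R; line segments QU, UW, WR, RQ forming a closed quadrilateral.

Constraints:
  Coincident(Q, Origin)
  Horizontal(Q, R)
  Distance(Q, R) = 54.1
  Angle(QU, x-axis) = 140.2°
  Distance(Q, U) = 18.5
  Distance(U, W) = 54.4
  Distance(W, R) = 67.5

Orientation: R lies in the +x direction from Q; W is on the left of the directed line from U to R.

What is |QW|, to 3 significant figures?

58.9

Checks: |UW| = 54.40 ✓; |WR| = 67.50 ✓.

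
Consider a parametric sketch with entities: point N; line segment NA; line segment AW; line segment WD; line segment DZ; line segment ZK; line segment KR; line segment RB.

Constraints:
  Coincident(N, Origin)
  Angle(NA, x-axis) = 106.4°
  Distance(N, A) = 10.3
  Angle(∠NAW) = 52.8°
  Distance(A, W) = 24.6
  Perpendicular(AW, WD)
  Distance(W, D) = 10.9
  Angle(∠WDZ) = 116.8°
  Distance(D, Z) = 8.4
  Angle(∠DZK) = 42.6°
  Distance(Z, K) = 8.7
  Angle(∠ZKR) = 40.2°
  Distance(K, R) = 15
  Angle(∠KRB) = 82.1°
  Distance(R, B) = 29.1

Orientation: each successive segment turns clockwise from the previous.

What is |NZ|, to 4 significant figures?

12.66

N is at the origin; NA runs at 106.4° with length 10.3, so A = (-2.908, 9.881). ∠NAW = 52.8° gives AW at -20.80° from the x-axis; with |AW| = 24.6, W = (20.09, 1.145). AW is perpendicular to WD, so WD runs at -110.8°; with |WD| = 10.9, D = (16.22, -9.044). ∠WDZ = 116.8° gives DZ at -174.0° from the x-axis; with |DZ| = 8.4, Z = (7.864, -9.922). Then |NZ| = |Z − N| = 12.66.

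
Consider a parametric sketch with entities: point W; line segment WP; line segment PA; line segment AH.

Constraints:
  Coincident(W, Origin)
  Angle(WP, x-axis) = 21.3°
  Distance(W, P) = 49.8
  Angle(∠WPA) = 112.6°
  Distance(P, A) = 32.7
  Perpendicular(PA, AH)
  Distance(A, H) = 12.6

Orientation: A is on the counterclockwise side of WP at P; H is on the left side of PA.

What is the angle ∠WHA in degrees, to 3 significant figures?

123°

∠WPA = 112.6°, so PA runs at 21.3° + (180° − 112.6°) = 88.7° from the x-axis; with |PA| = 32.7, A = P + 32.7·(cos 88.7°, sin 88.7°) = (47.1, 50.8). PA ⟂ AH; with |AH| = 12.6 on the left of PA, H = A + 12.6·(-1.00, 0.0227) = (34.5, 51.1). Then cos ∠WHA = HW·HA / (|HW||HA|), giving 123°.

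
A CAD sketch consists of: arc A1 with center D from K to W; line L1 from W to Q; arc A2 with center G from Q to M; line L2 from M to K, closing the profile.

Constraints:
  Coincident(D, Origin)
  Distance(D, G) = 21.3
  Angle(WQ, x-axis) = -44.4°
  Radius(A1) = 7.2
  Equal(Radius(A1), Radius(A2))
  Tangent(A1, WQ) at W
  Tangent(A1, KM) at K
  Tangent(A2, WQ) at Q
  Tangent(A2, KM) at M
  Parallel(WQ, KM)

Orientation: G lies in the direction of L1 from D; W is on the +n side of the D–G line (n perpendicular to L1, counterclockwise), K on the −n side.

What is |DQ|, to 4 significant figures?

22.48

The slot axis is L1's direction at -44.4°, so u = (cos -44.4°, sin -44.4°) = (0.7145, -0.6997) and n = (−sin -44.4°, cos -44.4°) = (0.6997, 0.7145). D is at the origin and G lies 21.3 along u from D, so G = 21.3·u = (15.22, -14.90). Tangency of A1 to both parallel lines with radius 7.2 puts W and K at D ± 7.2·n: W = (5.038, 5.144), K = (-5.038, -5.144). Equal radii place Q and M the same way about G: Q = G + 7.2·n = (20.26, -9.759), M = G − 7.2·n = (10.18, -20.05). Then |DQ| = |Q − D| = 22.48.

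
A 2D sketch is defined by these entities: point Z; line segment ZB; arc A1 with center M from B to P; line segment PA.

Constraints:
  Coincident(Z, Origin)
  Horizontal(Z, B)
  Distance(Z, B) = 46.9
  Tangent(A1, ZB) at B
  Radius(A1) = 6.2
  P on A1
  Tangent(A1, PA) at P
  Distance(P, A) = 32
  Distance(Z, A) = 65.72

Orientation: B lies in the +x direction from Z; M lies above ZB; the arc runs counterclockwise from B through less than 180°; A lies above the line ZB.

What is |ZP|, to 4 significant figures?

53.45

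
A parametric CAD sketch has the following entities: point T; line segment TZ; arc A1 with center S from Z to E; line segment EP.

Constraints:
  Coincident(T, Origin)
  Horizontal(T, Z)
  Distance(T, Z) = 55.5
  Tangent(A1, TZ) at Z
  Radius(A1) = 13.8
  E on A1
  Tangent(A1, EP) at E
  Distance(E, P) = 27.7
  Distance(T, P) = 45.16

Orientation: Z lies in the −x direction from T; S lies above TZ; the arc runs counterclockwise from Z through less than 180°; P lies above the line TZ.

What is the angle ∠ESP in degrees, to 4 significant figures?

63.52°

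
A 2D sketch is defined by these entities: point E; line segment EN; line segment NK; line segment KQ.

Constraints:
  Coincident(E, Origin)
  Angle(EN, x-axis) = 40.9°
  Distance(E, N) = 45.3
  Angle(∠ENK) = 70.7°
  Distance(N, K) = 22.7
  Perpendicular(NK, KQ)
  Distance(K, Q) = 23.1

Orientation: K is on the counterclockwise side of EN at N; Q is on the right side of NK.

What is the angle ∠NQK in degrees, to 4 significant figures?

44.50°

∠ENK = 70.7°, so NK runs at 40.9° + (180° − 70.7°) = 150.2° from the x-axis; with |NK| = 22.7, K = N + 22.7·(cos 150.2°, sin 150.2°) = (14.54, 40.94). NK ⟂ KQ; with |KQ| = 23.1 on the right of NK, Q = K + 23.1·(0.4970, 0.8678) = (26.02, 60.99). Then cos ∠NQK = QN·QK / (|QN||QK|), giving 44.50°.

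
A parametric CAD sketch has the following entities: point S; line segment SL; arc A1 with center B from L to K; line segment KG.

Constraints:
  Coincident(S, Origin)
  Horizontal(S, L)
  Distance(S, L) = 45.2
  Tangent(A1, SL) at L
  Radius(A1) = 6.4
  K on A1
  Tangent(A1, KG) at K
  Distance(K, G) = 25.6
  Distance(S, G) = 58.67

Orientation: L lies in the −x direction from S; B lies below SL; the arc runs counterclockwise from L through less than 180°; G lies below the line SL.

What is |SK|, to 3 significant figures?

52.0

S is at the origin; SL is horizontal with |SL| = 45.2 and L on the −x side, so L = (-45.2, 0.00). Since A1 is tangent to SL there, BL ⟂ SL, so B = L + (0, -6.4) = (-45.2, -6.40). Since BK ⟂ KG (tangency), |BG| = √(6.4² + 25.6²) = 26.4 regardless of where K sits on A1. So G lies on both circle(S, 58.67) and circle(B, 26.4); the below-SL intersection is G = (-48.8, -32.5). K is the foot of the tangent from G: K = (-51.6, -7.09).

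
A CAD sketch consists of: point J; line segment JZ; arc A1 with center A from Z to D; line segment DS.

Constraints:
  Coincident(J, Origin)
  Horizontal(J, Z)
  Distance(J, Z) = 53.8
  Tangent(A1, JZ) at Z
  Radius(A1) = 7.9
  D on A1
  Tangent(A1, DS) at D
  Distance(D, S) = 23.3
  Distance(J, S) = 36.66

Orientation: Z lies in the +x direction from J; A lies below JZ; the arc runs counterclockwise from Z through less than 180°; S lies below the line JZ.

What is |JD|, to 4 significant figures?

48.33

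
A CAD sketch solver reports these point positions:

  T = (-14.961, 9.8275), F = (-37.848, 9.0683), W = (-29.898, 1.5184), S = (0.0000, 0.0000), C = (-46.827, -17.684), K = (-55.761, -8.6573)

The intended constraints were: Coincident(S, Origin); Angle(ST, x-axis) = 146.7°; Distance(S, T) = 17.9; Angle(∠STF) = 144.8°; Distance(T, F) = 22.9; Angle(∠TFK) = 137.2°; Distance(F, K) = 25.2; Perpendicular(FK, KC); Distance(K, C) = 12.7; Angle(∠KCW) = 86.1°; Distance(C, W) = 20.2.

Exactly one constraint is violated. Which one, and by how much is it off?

Distance(C, W) = 20.2 — off by 5.40.

S = (0.00, 0.00) ✓; ST at 146.7° ✓; |ST| = 17.90 ✓; ∠STF = 144.8° ✓; |TF| = 22.90 ✓; ∠TFK = 137.2° ✓; |FK| = 25.20 ✓; ∠(FK, KC) = 90.01° ✓; |KC| = 12.70 ✓; ∠KCW = 86.10° ✓; |CW| = 25.60 ✗.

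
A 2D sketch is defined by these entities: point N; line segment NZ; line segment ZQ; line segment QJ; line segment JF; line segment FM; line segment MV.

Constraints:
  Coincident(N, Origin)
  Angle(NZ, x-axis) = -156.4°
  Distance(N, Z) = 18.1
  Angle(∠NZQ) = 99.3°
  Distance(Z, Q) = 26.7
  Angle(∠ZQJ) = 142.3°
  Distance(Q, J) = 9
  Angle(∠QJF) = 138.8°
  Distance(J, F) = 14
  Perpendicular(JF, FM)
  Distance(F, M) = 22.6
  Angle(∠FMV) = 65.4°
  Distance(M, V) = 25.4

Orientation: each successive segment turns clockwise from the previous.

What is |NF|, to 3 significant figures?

39.5

∠ZQJ = 142.3° gives QJ at 85.2° from the x-axis; with |QJ| = 9.0, J = (-30.3, 24.1). ∠QJF = 138.8° gives JF at 44.0° from the x-axis; with |JF| = 14.0, F = (-20.3, 33.9). Then |NF| = |F − N| = 39.5.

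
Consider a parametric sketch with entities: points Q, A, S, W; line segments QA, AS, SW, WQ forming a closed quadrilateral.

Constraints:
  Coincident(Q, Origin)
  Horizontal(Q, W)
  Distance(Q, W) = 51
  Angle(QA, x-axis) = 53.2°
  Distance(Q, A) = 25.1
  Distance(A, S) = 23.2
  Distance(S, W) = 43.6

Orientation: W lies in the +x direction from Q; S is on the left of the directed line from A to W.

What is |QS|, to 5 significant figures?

48.289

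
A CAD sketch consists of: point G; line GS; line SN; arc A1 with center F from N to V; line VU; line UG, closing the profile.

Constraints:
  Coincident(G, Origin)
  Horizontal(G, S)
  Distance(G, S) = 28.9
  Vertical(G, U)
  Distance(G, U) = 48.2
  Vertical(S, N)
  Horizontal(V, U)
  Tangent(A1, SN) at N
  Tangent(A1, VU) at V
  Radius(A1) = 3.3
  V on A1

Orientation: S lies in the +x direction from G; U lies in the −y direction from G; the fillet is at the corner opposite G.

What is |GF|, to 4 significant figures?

51.69

GU is vertical with |GU| = 48.2 and U on the −y side, so U = (0.000, -48.20). The virtual corner opposite G is at (28.90, -48.20). A1 meets SN tangentially, so FN is at right angles to SN and A1 meets VU tangentially, so FV is at right angles to VU, with radius 3.3, so the center F sits 3.3 in from both sides at F = (25.60, -44.90). Then |GF| = |F − G| = 51.69.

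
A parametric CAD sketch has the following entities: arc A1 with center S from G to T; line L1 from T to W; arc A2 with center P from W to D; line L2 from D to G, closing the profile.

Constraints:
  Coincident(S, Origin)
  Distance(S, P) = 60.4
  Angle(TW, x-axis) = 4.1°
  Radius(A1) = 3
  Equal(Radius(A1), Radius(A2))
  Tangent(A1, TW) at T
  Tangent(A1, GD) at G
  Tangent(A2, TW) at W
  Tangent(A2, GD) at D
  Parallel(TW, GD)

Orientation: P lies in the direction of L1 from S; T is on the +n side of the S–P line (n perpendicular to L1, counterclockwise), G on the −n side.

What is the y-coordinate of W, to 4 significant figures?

7.311

Tangency of A1 to both parallel lines with radius 3.0 puts T and G at S ± 3.0·n: T = (-0.2145, 2.992), G = (0.2145, -2.992). Equal radii place W and D the same way about P: W = P + 3.0·n = (60.03, 7.311), D = P − 3.0·n = (60.46, 1.326). So W.y = 7.311.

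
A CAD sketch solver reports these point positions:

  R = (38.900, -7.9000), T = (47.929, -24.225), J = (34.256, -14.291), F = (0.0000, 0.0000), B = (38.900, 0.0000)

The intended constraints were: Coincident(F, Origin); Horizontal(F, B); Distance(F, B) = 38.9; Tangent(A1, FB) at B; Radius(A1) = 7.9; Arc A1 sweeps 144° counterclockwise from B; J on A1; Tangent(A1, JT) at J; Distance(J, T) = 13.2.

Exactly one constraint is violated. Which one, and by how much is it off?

Distance(J, T) = 13.2 — off by 3.70.

F = (0.00, 0.00) ✓; F.y = 0.00, B.y = 0.00 ✓; |FB| = 38.90 ✓; ∠(RB, BF) = 90.00° ✓; |RB| = 7.900 ✓; bearing(R→J) − bearing(R→B) = 144.0° ✓; |RJ| = 7.900 ✓; ∠(RJ, JT) = 90.00° ✓; |JT| = 16.90 ✗.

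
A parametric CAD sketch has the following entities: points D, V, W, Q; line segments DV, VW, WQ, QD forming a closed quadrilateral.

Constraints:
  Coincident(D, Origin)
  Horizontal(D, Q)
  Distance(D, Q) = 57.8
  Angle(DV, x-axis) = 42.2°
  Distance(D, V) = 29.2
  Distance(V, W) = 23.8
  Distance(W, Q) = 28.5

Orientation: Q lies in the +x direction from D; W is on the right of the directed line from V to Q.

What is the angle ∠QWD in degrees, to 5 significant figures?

168.67°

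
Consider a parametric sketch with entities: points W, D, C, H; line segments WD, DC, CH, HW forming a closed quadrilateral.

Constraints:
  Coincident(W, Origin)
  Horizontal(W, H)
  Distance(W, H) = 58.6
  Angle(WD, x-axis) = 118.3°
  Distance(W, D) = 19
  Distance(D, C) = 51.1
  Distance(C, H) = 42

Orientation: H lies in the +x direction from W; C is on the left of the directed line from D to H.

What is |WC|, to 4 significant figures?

52.82

W is at the origin; WH is horizontal with |WH| = 58.6 and H in +x, so H = (58.6, 0). WD runs at 118.3° with |WD| = 19.0, so D = (-9.008, 16.73). C is determined by |DC| = 51.1 and |CH| = 42.0 together: it lies at the intersection of circle(D, 51.1) and circle(H, 42.0). With |DH| = 69.65, the foot of the radical line on DH is 40.91 from D and the perpendicular offset is √(51.1² − 40.91²) = 30.63. Taking the left-of-DH solution: C = (38.06, 36.63).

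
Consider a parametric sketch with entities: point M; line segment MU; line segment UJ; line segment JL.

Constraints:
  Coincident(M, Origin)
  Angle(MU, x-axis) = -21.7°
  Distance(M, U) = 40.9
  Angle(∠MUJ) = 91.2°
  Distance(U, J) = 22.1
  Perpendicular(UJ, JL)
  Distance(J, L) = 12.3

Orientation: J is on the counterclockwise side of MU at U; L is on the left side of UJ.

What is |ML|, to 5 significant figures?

36.667

∠MUJ = 91.2°, so UJ runs at -21.7° + (180° − 91.2°) = 67.100° from the x-axis; with |UJ| = 22.1, J = U + 22.1·(cos 67.100°, sin 67.100°) = (46.601, 5.2356). UJ ⟂ JL; with |JL| = 12.3 on the left of UJ, L = J + 12.3·(-0.92119, 0.38912) = (35.271, 10.022). Then |ML| = |L − M| = 36.667.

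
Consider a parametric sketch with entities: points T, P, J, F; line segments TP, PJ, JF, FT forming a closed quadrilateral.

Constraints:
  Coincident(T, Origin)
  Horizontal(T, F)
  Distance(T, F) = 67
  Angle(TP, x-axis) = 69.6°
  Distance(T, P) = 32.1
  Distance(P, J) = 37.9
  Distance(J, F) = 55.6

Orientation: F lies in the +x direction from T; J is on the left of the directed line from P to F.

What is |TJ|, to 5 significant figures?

66.329

Checks: |PJ| = 37.90 ✓; |JF| = 55.60 ✓.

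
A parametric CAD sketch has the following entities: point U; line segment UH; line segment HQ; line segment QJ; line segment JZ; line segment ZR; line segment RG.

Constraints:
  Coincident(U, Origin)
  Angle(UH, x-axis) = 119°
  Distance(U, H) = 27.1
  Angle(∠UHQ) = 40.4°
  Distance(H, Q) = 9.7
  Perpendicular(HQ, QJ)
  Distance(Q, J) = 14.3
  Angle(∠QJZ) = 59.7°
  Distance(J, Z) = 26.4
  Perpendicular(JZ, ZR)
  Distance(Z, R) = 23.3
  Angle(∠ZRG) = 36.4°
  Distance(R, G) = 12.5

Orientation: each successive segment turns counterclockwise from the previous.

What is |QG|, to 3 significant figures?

11.8

JZ is perpendicular to ZR, so ZR runs at -161°; with |ZR| = 23.3, R = (-31.6, 28.8). ∠ZRG = 36.4° gives RG at -17.5° from the x-axis; with |RG| = 12.5, G = (-19.7, 25.0). Then |QG| = |G − Q| = 11.8.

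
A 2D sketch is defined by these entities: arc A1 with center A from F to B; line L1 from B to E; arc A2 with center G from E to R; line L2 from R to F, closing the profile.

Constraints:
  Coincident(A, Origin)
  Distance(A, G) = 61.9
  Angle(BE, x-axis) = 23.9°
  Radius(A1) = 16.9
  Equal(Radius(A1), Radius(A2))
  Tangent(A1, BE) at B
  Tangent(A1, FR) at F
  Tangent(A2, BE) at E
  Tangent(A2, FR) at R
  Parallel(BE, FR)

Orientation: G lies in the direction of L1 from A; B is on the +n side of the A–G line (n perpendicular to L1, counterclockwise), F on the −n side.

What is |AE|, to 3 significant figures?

64.2

The slot axis is L1's direction at 23.9°, so u = (cos 23.9°, sin 23.9°) = (0.914, 0.405) and n = (−sin 23.9°, cos 23.9°) = (-0.405, 0.914). A is at the origin and G lies 61.9 along u from A, so G = 61.9·u = (56.6, 25.1). Tangency of A1 to both parallel lines with radius 16.9 puts B and F at A ± 16.9·n: B = (-6.85, 15.5), F = (6.85, -15.5). Equal radii place E and R the same way about G: E = G + 16.9·n = (49.7, 40.5), R = G − 16.9·n = (63.4, 9.63). Then |AE| = |E − A| = 64.2.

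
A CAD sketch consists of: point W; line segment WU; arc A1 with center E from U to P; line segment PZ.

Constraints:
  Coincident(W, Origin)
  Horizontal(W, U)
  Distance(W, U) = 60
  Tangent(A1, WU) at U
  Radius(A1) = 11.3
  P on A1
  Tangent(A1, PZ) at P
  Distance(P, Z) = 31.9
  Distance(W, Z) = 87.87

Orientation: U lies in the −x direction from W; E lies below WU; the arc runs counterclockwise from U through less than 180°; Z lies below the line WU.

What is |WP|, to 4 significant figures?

71.52

W is at the origin; WU is horizontal with |WU| = 60.0 and U on the −x side, so U = (-60.00, 0.000). The tangent condition forces EU to be normal to WU, so E = U + (0, -11.3) = (-60.00, -11.30). Since EP ⟂ PZ (tangency), |EZ| = √(11.3² + 31.9²) = 33.84 regardless of where P sits on A1. So Z lies on both circle(W, 87.87) and circle(E, 33.84); the below-WU intersection is Z = (-78.38, -39.71). P is the foot of the tangent from Z: P = (-70.99, -8.682).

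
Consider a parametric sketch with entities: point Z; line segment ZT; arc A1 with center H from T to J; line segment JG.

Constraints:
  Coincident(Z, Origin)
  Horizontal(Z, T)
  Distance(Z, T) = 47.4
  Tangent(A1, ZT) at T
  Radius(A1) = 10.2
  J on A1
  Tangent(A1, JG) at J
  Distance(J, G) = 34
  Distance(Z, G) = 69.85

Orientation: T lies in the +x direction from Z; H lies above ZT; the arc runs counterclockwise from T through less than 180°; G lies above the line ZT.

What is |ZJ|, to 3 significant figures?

58.7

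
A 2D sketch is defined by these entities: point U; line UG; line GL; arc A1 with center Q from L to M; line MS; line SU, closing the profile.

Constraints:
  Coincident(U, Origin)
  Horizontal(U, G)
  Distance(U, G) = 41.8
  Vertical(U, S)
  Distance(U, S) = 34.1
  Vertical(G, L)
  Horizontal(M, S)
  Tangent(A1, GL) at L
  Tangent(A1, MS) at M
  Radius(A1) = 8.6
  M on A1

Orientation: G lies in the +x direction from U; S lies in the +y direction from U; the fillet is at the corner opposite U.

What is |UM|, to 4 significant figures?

47.59

The virtual corner opposite U is at (41.80, 34.10). Tangency of A1 to GL means the radius QL is perpendicular to GL and the tangent condition forces QM to be normal to MS, with radius 8.6, so the center Q sits 8.6 in from both sides at Q = (33.20, 25.50). That places the tangent points at L = (41.80, 25.50) on GL and M = (33.20, 34.10) on MS. Then |UM| = |M − U| = 47.59.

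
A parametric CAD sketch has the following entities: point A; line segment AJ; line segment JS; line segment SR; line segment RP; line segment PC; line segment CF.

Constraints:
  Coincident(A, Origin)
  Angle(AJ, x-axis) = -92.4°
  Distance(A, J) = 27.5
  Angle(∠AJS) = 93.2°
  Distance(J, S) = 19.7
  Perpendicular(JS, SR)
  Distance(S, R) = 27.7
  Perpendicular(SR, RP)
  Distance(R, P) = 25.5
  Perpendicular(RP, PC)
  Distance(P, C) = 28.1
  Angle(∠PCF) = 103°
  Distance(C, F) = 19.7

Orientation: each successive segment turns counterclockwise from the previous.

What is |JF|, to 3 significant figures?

14.2

The perpendicularity gives PC at right angles to RP, so PC runs at -95.6°; with |PC| = 28.1, C = (-6.96, -27.3). ∠PCF = 103.0° gives CF at -18.6° from the x-axis; with |CF| = 19.7, F = (11.7, -33.6). Then |JF| = |F − J| = 14.2.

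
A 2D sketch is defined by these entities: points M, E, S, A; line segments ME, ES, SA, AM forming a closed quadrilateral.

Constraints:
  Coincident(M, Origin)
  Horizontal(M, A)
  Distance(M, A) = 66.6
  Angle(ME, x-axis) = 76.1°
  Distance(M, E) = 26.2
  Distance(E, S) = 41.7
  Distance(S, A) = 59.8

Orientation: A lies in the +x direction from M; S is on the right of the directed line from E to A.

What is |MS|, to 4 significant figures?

18.53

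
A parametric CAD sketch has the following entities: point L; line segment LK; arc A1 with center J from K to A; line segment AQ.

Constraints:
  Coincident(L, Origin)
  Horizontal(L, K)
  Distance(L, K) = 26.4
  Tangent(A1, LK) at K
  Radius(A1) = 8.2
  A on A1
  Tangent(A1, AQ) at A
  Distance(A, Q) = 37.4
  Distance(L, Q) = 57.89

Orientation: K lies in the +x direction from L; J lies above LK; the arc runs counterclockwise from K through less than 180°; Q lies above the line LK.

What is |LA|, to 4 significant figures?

35.48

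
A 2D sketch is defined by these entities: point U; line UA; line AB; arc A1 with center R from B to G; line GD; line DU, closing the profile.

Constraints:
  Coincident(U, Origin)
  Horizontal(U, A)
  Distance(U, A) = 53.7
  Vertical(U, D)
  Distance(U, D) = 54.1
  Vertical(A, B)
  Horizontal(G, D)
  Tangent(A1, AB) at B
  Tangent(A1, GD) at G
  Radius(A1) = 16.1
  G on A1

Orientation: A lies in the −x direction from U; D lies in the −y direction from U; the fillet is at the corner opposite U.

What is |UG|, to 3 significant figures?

65.9

U is at the origin; UA is horizontal with |UA| = 53.7 and A on the −x side, so A = (-53.7, 0.00). U and D share the same x with |UD| = 54.1 and D on the −y side, so D = (0.00, -54.1). The virtual corner opposite U is at (-53.7, -54.1). A1 meets AB tangentially, so RB is at right angles to AB and tangency of A1 to GD means the radius RG is perpendicular to GD, with radius 16.1, so the center R sits 16.1 in from both sides at R = (-37.6, -38.0). That places the tangent points at B = (-53.7, -38.0) on AB and G = (-37.6, -54.1) on GD. Then |UG| = |G − U| = 65.9.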